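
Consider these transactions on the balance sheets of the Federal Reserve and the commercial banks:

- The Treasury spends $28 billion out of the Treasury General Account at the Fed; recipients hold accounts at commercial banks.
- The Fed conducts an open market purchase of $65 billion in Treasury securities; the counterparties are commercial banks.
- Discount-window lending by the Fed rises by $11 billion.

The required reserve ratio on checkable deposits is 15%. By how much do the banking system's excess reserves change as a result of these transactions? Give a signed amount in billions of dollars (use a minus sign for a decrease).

Government spending $28 billion: reserves +$28B, deposits +$28B.
OMO purchase (from banks) $65 billion: reserves +$65B, deposits 0.
Discount-window loan $11 billion: reserves +$11B, deposits 0.
Totals: Δreserves = +$104B, Δdeposits = +$28B.
Δrequired reserves = 15% × +$28B = +$4.2B.
Δexcess reserves = Δreserves − Δrequired = +$104B − (+$4.2B) = +$99.8 billion.

+$99.8 billion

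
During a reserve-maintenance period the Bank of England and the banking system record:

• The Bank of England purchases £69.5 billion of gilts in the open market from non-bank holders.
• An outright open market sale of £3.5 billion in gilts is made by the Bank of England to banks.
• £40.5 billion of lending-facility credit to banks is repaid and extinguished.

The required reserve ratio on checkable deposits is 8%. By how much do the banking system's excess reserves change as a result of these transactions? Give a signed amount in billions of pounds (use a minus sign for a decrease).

+£19.94 billion

Asset purchase (from non-banks) £69.5 billion: reserves +£69.5B, deposits +£69.5B.
OMO sale (to banks) £3.5 billion: reserves −£3.5B, deposits 0.
Discount-window repayment £40.5 billion: reserves −£40.5B, deposits 0.
Totals: Δreserves = +£25.5B, Δdeposits = +£69.5B.
Δrequired reserves = 8% × +£69.5B = +£5.56B.
Δexcess reserves = Δreserves − Δrequired = +£25.5B − (+£5.56B) = +£19.94 billion.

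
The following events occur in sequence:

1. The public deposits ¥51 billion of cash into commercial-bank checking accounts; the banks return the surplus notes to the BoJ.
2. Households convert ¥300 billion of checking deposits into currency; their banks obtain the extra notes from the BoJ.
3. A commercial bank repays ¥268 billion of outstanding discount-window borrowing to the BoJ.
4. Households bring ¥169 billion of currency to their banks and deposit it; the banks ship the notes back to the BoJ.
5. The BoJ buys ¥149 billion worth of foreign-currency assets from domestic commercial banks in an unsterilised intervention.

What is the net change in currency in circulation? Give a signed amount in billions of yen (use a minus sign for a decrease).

+¥80 billion

Currency deposit ¥51 billion: notes return to the central bank → −¥51B.
Currency withdrawal ¥300 billion: notes leave the central bank → +¥300B.
Discount-window repayment ¥268 billion: no currency enters or leaves circulation → 0.
Currency deposit ¥169 billion: notes return to the central bank → −¥169B.
FX purchase ¥149 billion: no currency enters or leaves circulation → 0.
Net: −51 + 300 + 0 − 169 + 0 = +¥80 billion.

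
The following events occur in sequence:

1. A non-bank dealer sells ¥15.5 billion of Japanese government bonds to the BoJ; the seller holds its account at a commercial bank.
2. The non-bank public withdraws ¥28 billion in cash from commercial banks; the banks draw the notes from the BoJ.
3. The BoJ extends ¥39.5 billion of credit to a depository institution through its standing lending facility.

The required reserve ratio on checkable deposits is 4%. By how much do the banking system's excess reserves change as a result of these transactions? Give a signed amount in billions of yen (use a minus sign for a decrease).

Asset purchase (from non-banks) ¥15.5 billion: reserves +¥15.5B, deposits +¥15.5B.
Currency withdrawal ¥28 billion: reserves −¥28B, deposits −¥28B.
Discount-window loan ¥39.5 billion: reserves +¥39.5B, deposits 0.
Totals: Δreserves = +¥27B, Δdeposits = −¥12.5B.
Δrequired reserves = 4% × −¥12.5B = −¥0.5B.
Δexcess reserves = Δreserves − Δrequired = +¥27B − (−¥0.5B) = +¥27.5 billion.

+¥27.5 billion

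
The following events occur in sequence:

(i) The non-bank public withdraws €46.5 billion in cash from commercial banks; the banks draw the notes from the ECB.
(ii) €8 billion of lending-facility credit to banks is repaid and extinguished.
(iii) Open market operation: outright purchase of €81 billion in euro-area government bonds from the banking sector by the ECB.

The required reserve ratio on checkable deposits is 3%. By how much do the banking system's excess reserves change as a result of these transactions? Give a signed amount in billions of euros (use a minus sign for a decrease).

+€27.895 billion

Currency withdrawal €46.5 billion: reserves −€46.5B, deposits −€46.5B.
Discount-window repayment €8 billion: reserves −€8B, deposits 0.
OMO purchase (from banks) €81 billion: reserves +€81B, deposits 0.
Totals: Δreserves = +€26.5B, Δdeposits = −€46.5B.
Δrequired reserves = 3% × −€46.5B = −€1.395B.
Δexcess reserves = Δreserves − Δrequired = +€26.5B − (−€1.395B) = +€27.895 billion.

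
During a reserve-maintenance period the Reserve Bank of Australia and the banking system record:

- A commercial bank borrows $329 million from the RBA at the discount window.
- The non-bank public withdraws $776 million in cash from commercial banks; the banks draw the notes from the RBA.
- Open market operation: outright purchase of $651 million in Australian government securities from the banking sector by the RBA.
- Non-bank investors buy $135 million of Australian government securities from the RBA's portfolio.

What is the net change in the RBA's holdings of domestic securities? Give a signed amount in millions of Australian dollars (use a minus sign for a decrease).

Discount-window loan $329 million: the RBA's securities portfolio is untouched → 0.
Currency withdrawal $776 million: the RBA's securities portfolio is untouched → 0.
OMO purchase (from banks) $651 million: securities added to the RBA's portfolio → +$651M.
Asset sale (to non-banks) $135 million: securities removed from the RBA's portfolio → −$135M.
Net: 0 + 0 + 651 − 135 = +$516 million.

+$516 million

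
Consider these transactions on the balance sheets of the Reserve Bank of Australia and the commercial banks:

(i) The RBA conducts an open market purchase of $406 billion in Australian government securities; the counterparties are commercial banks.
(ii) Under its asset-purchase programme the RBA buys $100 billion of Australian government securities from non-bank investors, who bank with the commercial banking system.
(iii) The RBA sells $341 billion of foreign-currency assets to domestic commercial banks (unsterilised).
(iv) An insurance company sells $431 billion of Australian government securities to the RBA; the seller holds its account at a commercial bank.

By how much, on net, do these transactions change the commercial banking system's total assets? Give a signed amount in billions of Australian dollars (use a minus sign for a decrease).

RBA balance sheet:
  Assets:      Securities +$937B, Foreign assets −$341B
  Liabilities: Bank reserves +$596B
Commercial banking system:
  Assets:      Reserves at CB +$596B, Securities −$406B, Foreign assets +$341B
  Liabilities: Checkable deposits +$531B
Change in total bank assets = +$531 billion.

+$531 billion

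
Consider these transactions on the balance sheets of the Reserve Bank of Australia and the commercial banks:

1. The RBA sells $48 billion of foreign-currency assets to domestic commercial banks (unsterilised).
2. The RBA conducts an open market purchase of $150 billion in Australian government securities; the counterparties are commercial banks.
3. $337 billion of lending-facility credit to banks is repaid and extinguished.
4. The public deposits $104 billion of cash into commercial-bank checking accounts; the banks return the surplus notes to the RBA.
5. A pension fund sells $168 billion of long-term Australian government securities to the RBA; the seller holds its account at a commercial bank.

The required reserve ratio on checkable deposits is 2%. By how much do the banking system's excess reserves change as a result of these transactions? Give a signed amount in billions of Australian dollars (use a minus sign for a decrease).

FX sale $48 billion: reserves −$48B, deposits 0.
OMO purchase (from banks) $150 billion: reserves +$150B, deposits 0.
Discount-window repayment $337 billion: reserves −$337B, deposits 0.
Currency deposit $104 billion: reserves +$104B, deposits +$104B.
Asset purchase (from non-banks) $168 billion: reserves +$168B, deposits +$168B.
Totals: Δreserves = +$37B, Δdeposits = +$272B.
Δrequired reserves = 2% × +$272B = +$5.44B.
Δexcess reserves = Δreserves − Δrequired = +$37B − (+$5.44B) = +$31.56 billion.

+$31.56 billion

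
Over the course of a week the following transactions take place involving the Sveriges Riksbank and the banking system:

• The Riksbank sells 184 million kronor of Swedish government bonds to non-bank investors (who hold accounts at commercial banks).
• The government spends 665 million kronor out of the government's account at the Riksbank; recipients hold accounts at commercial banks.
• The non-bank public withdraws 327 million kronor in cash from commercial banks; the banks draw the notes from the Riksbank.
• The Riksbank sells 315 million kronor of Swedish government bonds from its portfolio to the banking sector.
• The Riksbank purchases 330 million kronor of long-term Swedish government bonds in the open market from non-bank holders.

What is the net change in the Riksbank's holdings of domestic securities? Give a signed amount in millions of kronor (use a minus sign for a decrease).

-169 million

Riksbank balance sheet:
  Assets:      Securities −169M
  Liabilities: Bank reserves +169M, Currency in circulation +327M, Government deposits −665M
Commercial banking system:
  Assets:      Reserves at CB +169M, Securities +315M
  Liabilities: Checkable deposits +484M
So the change in the Riksbank's holdings of domestic securities is -169 million.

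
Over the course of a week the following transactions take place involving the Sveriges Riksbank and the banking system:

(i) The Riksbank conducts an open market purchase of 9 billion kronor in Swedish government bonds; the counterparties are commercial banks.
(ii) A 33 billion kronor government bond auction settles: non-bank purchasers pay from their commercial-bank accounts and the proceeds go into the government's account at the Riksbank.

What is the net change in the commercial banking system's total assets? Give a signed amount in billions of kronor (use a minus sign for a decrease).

OMO purchase (from banks) 9 billion kronor: just an asset swap on bank balance sheets → 0.
Government account inflow 33 billion kronor: bank balance sheets shrink → −33B.
Net: 0 − 33 = -33 billion.

-33 billion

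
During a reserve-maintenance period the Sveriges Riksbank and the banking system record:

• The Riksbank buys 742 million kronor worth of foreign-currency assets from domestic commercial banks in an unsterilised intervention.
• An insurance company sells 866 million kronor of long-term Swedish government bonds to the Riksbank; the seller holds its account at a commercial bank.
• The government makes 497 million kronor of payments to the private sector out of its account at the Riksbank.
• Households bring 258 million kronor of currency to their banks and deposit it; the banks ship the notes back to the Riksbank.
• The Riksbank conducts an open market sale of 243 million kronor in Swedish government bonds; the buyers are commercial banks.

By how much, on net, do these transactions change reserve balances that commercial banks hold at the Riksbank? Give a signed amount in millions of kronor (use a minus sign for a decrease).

+2120 million

FX purchase 742 million kronor: the Riksbank pays by crediting reserve accounts → +742M.
Asset purchase (from non-banks) 866 million kronor: the Riksbank pays by crediting reserve accounts → +866M.
Government spending 497 million kronor: government payments flow into bank reserve accounts → +497M.
Currency deposit 258 million kronor: returned notes are swapped for reserve credit → +258M.
OMO sale (to banks) 243 million kronor: the buying banks pay out of their reserve balances → −243M.
Net: 742 + 866 + 497 + 258 − 243 = +2120 million.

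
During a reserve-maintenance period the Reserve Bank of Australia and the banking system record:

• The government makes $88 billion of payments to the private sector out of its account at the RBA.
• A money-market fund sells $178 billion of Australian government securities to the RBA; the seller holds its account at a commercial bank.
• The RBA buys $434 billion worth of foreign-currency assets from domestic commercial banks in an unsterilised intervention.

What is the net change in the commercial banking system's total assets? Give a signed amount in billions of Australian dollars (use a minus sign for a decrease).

Government spending $88 billion: bank balance sheets expand → +$88B.
Asset purchase (from non-banks) $178 billion: bank balance sheets expand → +$178B.
FX purchase $434 billion: just an asset swap on bank balance sheets → 0.
Net: 88 + 178 + 0 = +$266 billion.

+$266 billion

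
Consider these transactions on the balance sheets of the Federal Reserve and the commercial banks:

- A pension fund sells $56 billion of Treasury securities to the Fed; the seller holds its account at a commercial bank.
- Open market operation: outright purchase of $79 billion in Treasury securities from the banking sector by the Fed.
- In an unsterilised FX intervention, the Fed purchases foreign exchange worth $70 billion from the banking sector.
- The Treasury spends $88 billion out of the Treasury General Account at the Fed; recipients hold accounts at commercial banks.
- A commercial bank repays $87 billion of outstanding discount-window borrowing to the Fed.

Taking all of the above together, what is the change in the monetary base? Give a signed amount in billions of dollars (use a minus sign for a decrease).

+$206 billion

Asset purchase (from non-banks) $56 billion: Fed balance sheet expands → +$56B.
OMO purchase (from banks) $79 billion: Fed balance sheet expands → +$79B.
FX purchase $70 billion: Fed balance sheet expands → +$70B.
Government spending $88 billion: a non-base liability converts back to reserves → +$88B.
Discount-window repayment $87 billion: Fed balance sheet contracts → −$87B.
Net: 56 + 79 + 70 + 88 − 87 = +$206 billion.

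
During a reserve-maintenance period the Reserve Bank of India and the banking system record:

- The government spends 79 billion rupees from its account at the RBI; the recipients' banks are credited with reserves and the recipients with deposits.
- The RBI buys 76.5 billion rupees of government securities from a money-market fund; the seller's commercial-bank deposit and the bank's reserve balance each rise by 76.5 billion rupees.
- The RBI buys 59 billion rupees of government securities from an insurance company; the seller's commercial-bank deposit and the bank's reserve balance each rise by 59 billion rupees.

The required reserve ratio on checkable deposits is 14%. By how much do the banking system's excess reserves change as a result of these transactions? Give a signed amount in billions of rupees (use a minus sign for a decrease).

Government spending 79 billion rupees: reserves +79B, deposits +79B.
Asset purchase (from non-banks) 76.5 billion rupees: reserves +76.5B, deposits +76.5B.
Asset purchase (from non-banks) 59 billion rupees: reserves +59B, deposits +59B.
Totals: Δreserves = +214.5B, Δdeposits = +214.5B.
Δrequired reserves = 14% × +214.5B = +30.03B.
Δexcess reserves = Δreserves − Δrequired = +214.5B − (+30.03B) = +184.47 billion.

+184.47 billion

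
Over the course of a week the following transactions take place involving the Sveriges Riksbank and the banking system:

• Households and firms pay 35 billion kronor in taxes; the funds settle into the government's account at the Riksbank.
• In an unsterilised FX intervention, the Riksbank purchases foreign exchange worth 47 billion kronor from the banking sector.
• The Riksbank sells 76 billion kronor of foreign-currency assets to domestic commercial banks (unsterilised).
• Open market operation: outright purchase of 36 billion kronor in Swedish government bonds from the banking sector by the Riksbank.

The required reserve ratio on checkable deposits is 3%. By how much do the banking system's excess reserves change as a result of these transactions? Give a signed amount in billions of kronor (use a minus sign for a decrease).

Government account inflow 35 billion kronor: reserves −35B, deposits −35B.
FX purchase 47 billion kronor: reserves +47B, deposits 0.
FX sale 76 billion kronor: reserves −76B, deposits 0.
OMO purchase (from banks) 36 billion kronor: reserves +36B, deposits 0.
Totals: Δreserves = −28B, Δdeposits = −35B.
Δrequired reserves = 3% × −35B = −1.05B.
Δexcess reserves = Δreserves − Δrequired = −28B − (−1.05B) = -26.95 billion.

-26.95 billion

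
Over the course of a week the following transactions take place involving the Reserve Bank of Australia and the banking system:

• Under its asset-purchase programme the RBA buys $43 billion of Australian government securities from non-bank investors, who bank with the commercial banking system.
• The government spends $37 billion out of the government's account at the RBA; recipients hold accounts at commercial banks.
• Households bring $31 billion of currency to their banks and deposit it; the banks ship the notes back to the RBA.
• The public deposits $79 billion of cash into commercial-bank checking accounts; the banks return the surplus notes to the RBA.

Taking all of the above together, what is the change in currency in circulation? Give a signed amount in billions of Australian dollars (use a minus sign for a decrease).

Asset purchase (from non-banks) $43 billion: no currency enters or leaves circulation → 0.
Government spending $37 billion: no currency enters or leaves circulation → 0.
Currency deposit $31 billion: notes return to the central bank → −$31B.
Currency deposit $79 billion: notes return to the central bank → −$79B.
Net: 0 + 0 − 31 − 79 = -$110 billion.

-$110 billion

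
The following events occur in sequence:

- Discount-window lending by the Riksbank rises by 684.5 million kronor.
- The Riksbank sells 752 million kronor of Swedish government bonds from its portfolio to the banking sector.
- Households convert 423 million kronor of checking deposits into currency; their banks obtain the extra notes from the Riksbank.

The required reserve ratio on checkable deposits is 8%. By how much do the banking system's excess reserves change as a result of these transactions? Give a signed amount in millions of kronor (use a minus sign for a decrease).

-456.66 million

Discount-window loan 684.5 million kronor: reserves +684.5M, deposits 0.
OMO sale (to banks) 752 million kronor: reserves −752M, deposits 0.
Currency withdrawal 423 million kronor: reserves −423M, deposits −423M.
Totals: Δreserves = −490.5M, Δdeposits = −423M.
Δrequired reserves = 8% × −423M = −33.84M.
Δexcess reserves = Δreserves − Δrequired = −490.5M − (−33.84M) = -456.66 million.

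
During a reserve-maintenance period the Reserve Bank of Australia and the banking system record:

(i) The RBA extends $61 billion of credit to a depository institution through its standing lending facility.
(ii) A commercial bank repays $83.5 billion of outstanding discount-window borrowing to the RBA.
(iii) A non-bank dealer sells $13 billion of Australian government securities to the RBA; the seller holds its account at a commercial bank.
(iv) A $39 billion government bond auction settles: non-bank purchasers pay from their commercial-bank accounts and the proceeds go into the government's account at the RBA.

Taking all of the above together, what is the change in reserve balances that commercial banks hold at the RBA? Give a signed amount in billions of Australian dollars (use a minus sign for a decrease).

RBA balance sheet:
  Assets:      Securities +$13B, Loans to banks −$22.5B
  Liabilities: Bank reserves −$48.5B, Government deposits +$39B
So the change in reserve balances that commercial banks hold at the RBA is -$48.5 billion.

-$48.5 billion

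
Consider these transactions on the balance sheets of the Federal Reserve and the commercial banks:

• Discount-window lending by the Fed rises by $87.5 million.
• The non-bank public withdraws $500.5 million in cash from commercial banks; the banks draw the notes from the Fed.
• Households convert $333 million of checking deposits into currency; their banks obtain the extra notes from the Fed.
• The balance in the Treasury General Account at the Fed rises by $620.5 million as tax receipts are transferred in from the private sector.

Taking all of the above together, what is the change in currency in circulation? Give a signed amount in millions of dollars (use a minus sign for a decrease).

Discount-window loan $87.5 million: no currency enters or leaves circulation → 0.
Currency withdrawal $500.5 million: notes leave the central bank → +$500.5M.
Currency withdrawal $333 million: notes leave the central bank → +$333M.
Government account inflow $620.5 million: no currency enters or leaves circulation → 0.
Net: 0 + 500.5 + 333 + 0 = +$833.5 million.

+$833.5 million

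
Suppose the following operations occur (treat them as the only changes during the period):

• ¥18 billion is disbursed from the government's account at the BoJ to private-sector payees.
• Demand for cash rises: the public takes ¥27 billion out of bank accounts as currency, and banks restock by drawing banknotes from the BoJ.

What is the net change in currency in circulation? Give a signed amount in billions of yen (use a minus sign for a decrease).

BoJ balance sheet:
  Assets:      no change
  Liabilities: Bank reserves −¥9B, Currency in circulation +¥27B, Government deposits −¥18B
So the change in currency in circulation is +¥27 billion.

+¥27 billion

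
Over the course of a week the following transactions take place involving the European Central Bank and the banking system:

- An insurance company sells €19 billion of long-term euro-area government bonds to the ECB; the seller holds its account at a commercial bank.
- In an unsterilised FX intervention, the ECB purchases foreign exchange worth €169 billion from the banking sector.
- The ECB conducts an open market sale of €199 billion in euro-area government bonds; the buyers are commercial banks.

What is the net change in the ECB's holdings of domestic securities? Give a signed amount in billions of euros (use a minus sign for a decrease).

-€180 billion

ECB balance sheet:
  Assets:      Securities −€180B, Foreign assets +€169B
  Liabilities: Bank reserves −€11B
Commercial banking system:
  Assets:      Reserves at CB −€11B, Securities +€199B, Foreign assets −€169B
  Liabilities: Checkable deposits +€19B
So the change in the ECB's holdings of domestic securities is -€180 billion.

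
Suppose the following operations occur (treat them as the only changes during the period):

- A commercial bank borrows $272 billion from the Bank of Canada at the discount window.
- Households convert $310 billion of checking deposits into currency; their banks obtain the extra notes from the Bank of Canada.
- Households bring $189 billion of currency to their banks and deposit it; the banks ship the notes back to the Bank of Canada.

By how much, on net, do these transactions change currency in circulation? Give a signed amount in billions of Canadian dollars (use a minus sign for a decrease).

+$121 billion

Bank of Canada balance sheet:
  Assets:      Loans to banks +$272B
  Liabilities: Bank reserves +$151B, Currency in circulation +$121B
So the change in currency in circulation is +$121 billion.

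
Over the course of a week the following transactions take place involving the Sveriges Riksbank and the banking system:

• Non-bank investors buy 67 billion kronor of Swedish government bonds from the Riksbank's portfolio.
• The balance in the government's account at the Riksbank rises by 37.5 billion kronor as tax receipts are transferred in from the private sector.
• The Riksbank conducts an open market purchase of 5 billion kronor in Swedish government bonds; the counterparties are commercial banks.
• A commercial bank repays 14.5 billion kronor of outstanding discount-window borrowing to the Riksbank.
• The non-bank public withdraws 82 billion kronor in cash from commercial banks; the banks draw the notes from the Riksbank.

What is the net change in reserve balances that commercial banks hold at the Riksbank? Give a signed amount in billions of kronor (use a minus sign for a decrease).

-196 billion

Riksbank balance sheet:
  Assets:      Securities −62B, Loans to banks −14.5B
  Liabilities: Bank reserves −196B, Currency in circulation +82B, Government deposits +37.5B
So the change in reserve balances that commercial banks hold at the Riksbank is -196 billion.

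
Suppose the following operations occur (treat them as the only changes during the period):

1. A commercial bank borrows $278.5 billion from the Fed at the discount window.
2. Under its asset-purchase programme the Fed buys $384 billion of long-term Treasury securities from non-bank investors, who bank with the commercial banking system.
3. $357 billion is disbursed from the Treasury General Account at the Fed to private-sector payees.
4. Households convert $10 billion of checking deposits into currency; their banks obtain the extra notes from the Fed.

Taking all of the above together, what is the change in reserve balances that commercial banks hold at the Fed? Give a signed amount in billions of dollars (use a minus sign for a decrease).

Discount-window loan $278.5 billion: the loan is credited to the bank's reserve account → +$278.5B.
Asset purchase (from non-banks) $384 billion: the Fed pays by crediting reserve accounts → +$384B.
Government spending $357 billion: government payments flow into bank reserve accounts → +$357B.
Currency withdrawal $10 billion: banks swap reserves for currency → −$10B.
Net: 278.5 + 384 + 357 − 10 = +$1009.5 billion.

+$1009.5 billion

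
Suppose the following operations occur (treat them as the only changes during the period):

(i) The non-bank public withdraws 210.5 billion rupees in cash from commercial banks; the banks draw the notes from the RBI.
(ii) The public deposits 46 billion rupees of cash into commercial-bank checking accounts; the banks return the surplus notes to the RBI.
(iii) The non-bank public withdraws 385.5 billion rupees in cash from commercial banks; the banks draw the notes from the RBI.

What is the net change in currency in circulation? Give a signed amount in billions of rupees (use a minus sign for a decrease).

+550 billion

RBI balance sheet:
  Assets:      no change
  Liabilities: Bank reserves −550B, Currency in circulation +550B
Commercial banking system:
  Assets:      Reserves at CB −550B
  Liabilities: Checkable deposits −550B
So the change in currency in circulation is +550 billion.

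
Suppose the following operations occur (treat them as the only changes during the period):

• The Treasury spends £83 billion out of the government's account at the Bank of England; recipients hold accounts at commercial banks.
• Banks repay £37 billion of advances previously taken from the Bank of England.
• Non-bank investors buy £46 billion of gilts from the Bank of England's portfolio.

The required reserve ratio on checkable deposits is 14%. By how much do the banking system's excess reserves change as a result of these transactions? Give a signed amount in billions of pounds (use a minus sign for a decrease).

Government spending £83 billion: reserves +£83B, deposits +£83B.
Discount-window repayment £37 billion: reserves −£37B, deposits 0.
Asset sale (to non-banks) £46 billion: reserves −£46B, deposits −£46B.
Totals: Δreserves = 0, Δdeposits = +£37B.
Δrequired reserves = 14% × +£37B = +£5.18B.
Δexcess reserves = Δreserves − Δrequired = 0 − (+£5.18B) = -£5.18 billion.

-£5.18 billion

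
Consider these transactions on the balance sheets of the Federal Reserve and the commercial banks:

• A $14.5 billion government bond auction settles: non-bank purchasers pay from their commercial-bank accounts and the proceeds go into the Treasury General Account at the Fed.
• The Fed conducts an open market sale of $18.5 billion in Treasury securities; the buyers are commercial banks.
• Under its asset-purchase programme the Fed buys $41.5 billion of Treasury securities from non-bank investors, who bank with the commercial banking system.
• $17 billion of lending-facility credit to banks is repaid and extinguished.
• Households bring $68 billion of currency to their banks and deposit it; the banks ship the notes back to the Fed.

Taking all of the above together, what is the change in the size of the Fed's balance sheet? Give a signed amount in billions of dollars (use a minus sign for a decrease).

Fed balance sheet:
  Assets:      Securities +$23B, Loans to banks −$17B
  Liabilities: Bank reserves +$59.5B, Currency in circulation −$68B, Government deposits +$14.5B
Commercial banking system:
  Assets:      Reserves at CB +$59.5B, Securities +$18.5B
  Liabilities: Checkable deposits +$95B, Borrowings from CB −$17B
Change in total Fed assets = +$6 billion.

+$6 billion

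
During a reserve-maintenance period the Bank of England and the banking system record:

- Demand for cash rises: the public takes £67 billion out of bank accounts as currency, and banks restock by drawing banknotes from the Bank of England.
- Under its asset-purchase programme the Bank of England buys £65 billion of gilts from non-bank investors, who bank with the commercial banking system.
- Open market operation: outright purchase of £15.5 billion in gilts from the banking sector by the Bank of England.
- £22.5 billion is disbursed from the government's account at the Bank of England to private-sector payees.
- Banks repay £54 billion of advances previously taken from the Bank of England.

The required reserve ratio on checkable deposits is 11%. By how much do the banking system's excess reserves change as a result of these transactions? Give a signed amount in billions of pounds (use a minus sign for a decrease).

-£20.255 billion

Currency withdrawal £67 billion: reserves −£67B, deposits −£67B.
Asset purchase (from non-banks) £65 billion: reserves +£65B, deposits +£65B.
OMO purchase (from banks) £15.5 billion: reserves +£15.5B, deposits 0.
Government spending £22.5 billion: reserves +£22.5B, deposits +£22.5B.
Discount-window repayment £54 billion: reserves −£54B, deposits 0.
Totals: Δreserves = −£18B, Δdeposits = +£20.5B.
Δrequired reserves = 11% × +£20.5B = +£2.255B.
Δexcess reserves = Δreserves − Δrequired = −£18B − (+£2.255B) = -£20.255 billion.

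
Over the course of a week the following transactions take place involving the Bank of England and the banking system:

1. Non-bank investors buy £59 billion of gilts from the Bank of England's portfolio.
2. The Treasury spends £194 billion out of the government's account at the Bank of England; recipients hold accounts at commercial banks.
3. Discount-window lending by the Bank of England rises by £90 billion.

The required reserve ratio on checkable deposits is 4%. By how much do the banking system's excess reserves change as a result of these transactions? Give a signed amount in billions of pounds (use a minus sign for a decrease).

+£219.6 billion

Asset sale (to non-banks) £59 billion: reserves −£59B, deposits −£59B.
Government spending £194 billion: reserves +£194B, deposits +£194B.
Discount-window loan £90 billion: reserves +£90B, deposits 0.
Totals: Δreserves = +£225B, Δdeposits = +£135B.
Δrequired reserves = 4% × +£135B = +£5.4B.
Δexcess reserves = Δreserves − Δrequired = +£225B − (+£5.4B) = +£219.6 billion.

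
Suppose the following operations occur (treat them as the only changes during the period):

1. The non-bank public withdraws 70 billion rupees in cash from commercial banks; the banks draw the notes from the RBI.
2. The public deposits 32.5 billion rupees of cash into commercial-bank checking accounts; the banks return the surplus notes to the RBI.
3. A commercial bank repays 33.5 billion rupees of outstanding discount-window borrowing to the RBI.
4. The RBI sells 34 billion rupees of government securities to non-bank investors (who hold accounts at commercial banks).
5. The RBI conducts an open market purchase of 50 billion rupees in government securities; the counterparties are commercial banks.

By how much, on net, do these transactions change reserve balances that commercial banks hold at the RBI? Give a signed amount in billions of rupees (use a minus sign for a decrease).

-55 billion

RBI balance sheet:
  Assets:      Securities +16B, Loans to banks −33.5B
  Liabilities: Bank reserves −55B, Currency in circulation +37.5B
So the change in reserve balances that commercial banks hold at the RBI is -55 billion.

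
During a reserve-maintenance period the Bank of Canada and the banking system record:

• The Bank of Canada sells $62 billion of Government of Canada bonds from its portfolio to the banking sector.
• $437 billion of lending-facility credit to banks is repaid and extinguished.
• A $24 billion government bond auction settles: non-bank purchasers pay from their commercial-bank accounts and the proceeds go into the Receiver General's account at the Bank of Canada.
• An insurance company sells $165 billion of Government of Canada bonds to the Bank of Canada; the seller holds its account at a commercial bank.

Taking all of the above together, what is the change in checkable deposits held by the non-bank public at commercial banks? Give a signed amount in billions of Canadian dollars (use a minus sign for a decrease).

+$141 billion

Bank of Canada balance sheet:
  Assets:      Securities +$103B, Loans to banks −$437B
  Liabilities: Bank reserves −$358B, Government deposits +$24B
Commercial banking system:
  Assets:      Reserves at CB −$358B, Securities +$62B
  Liabilities: Checkable deposits +$141B, Borrowings from CB −$437B
So the change in checkable deposits held by the non-bank public at commercial banks is +$141 billion.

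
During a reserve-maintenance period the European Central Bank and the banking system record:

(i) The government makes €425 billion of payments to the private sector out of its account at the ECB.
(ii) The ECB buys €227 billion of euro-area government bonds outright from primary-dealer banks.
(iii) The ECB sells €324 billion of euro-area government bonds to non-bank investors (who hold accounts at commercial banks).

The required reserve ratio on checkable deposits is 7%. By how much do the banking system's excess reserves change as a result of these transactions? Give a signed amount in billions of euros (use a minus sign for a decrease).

+€320.93 billion

Government spending €425 billion: reserves +€425B, deposits +€425B.
OMO purchase (from banks) €227 billion: reserves +€227B, deposits 0.
Asset sale (to non-banks) €324 billion: reserves −€324B, deposits −€324B.
Totals: Δreserves = +€328B, Δdeposits = +€101B.
Δrequired reserves = 7% × +€101B = +€7.07B.
Δexcess reserves = Δreserves − Δrequired = +€328B − (+€7.07B) = +€320.93 billion.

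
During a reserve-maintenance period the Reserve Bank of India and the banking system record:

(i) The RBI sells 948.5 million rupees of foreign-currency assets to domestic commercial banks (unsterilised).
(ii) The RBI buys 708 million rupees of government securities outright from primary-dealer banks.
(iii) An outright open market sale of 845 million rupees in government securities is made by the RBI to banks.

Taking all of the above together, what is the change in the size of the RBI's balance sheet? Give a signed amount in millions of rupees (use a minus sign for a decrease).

-1085.5 million

FX sale 948.5 million rupees: an RBI asset is shed → −948.5M.
OMO purchase (from banks) 708 million rupees: an RBI asset is acquired → +708M.
OMO sale (to banks) 845 million rupees: an RBI asset is shed → −845M.
Net: −948.5 + 708 − 845 = -1085.5 million.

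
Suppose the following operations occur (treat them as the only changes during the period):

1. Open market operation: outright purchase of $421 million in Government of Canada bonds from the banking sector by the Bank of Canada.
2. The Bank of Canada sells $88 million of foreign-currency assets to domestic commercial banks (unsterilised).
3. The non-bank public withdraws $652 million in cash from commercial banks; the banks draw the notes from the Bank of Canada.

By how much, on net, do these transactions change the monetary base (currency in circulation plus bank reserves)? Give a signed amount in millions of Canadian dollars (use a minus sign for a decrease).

+$333 million

OMO purchase (from banks) $421 million: Bank of Canada balance sheet expands → +$421M.
FX sale $88 million: Bank of Canada balance sheet contracts → −$88M.
Currency withdrawal $652 million: just a shift between currency and reserves — both are base money → 0.
Net: 421 − 88 + 0 = +$333 million.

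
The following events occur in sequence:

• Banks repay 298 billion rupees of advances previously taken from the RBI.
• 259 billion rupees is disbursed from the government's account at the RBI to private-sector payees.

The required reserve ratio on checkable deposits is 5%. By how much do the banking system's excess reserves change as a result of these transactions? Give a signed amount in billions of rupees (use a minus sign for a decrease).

Discount-window repayment 298 billion rupees: reserves −298B, deposits 0.
Government spending 259 billion rupees: reserves +259B, deposits +259B.
Totals: Δreserves = −39B, Δdeposits = +259B.
Δrequired reserves = 5% × +259B = +12.95B.
Δexcess reserves = Δreserves − Δrequired = −39B − (+12.95B) = -51.95 billion.

-51.95 billion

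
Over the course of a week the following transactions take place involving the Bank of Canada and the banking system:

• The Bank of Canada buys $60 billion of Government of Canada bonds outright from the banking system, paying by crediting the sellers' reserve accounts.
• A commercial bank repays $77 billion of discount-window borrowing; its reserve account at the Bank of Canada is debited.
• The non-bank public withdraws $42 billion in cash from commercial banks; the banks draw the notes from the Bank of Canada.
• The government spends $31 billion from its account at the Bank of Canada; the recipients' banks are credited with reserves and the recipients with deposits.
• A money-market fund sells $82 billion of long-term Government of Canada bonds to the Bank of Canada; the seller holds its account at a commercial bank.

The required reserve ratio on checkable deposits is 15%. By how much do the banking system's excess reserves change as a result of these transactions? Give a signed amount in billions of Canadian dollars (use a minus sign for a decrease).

OMO purchase (from banks) $60 billion: reserves +$60B, deposits 0.
Discount-window repayment $77 billion: reserves −$77B, deposits 0.
Currency withdrawal $42 billion: reserves −$42B, deposits −$42B.
Government spending $31 billion: reserves +$31B, deposits +$31B.
Asset purchase (from non-banks) $82 billion: reserves +$82B, deposits +$82B.
Totals: Δreserves = +$54B, Δdeposits = +$71B.
Δrequired reserves = 15% × +$71B = +$10.65B.
Δexcess reserves = Δreserves − Δrequired = +$54B − (+$10.65B) = +$43.35 billion.

+$43.35 billion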